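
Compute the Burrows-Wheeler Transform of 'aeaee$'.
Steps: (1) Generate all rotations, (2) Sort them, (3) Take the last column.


Rotations (sorted):
  0: $aeaee -> last char: e
  1: aeaee$ -> last char: $
  2: aee$ae -> last char: e
  3: e$aeae -> last char: e
  4: eaee$a -> last char: a
  5: ee$aea -> last char: a


BWT = e$eeaa


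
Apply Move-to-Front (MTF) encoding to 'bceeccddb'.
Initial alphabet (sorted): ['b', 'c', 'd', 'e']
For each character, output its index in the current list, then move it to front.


MTF encoding:
'b': index 0 in ['b', 'c', 'd', 'e'] -> ['b', 'c', 'd', 'e']
'c': index 1 in ['b', 'c', 'd', 'e'] -> ['c', 'b', 'd', 'e']
'e': index 3 in ['c', 'b', 'd', 'e'] -> ['e', 'c', 'b', 'd']
'e': index 0 in ['e', 'c', 'b', 'd'] -> ['e', 'c', 'b', 'd']
'c': index 1 in ['e', 'c', 'b', 'd'] -> ['c', 'e', 'b', 'd']
'c': index 0 in ['c', 'e', 'b', 'd'] -> ['c', 'e', 'b', 'd']
'd': index 3 in ['c', 'e', 'b', 'd'] -> ['d', 'c', 'e', 'b']
'd': index 0 in ['d', 'c', 'e', 'b'] -> ['d', 'c', 'e', 'b']
'b': index 3 in ['d', 'c', 'e', 'b'] -> ['b', 'd', 'c', 'e']


Output: [0, 1, 3, 0, 1, 0, 3, 0, 3]


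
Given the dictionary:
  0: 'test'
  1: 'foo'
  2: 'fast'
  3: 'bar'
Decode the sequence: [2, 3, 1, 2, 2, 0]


Look up each index in the dictionary:
  2 -> 'fast'
  3 -> 'bar'
  1 -> 'foo'
  2 -> 'fast'
  2 -> 'fast'
  0 -> 'test'

Decoded: "fast bar foo fast fast test"


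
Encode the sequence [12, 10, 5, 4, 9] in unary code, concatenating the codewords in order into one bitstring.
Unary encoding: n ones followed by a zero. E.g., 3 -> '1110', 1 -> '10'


Encode each number as n ones followed by a terminating 0:
  12 -> 1111111111110 (13 bits)
  10 -> 11111111110 (11 bits)
  5 -> 111110 (6 bits)
  4 -> 11110 (5 bits)
  9 -> 1111111110 (10 bits)
Total length = 13 + 11 + 6 + 5 + 10 = 45 bits.

Unary([12, 10, 5, 4, 9]) = 111111111111011111111110111110111101111111110 (45 bits)


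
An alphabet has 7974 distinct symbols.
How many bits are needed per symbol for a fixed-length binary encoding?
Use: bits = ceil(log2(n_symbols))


log2(7974) = 12.9611
Bracket: 2^12 = 4096 < 7974 <= 2^13 = 8192
So ceil(log2(7974)) = 13

bits = ceil(log2(7974)) = ceil(12.9611) = 13 bits


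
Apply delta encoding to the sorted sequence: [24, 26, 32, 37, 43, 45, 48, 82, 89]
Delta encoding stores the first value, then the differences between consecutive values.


First value: 24
Deltas:
  26 - 24 = 2
  32 - 26 = 6
  37 - 32 = 5
  43 - 37 = 6
  45 - 43 = 2
  48 - 45 = 3
  82 - 48 = 34
  89 - 82 = 7


Delta encoded: [24, 2, 6, 5, 6, 2, 3, 34, 7]


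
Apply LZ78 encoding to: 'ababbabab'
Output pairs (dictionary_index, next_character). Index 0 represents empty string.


LZ78 encoding steps:
Dictionary: {0: ''}
Step 1: w='' (idx 0), next='a' -> output (0, 'a'), add 'a' as idx 1
Step 2: w='' (idx 0), next='b' -> output (0, 'b'), add 'b' as idx 2
Step 3: w='a' (idx 1), next='b' -> output (1, 'b'), add 'ab' as idx 3
Step 4: w='b' (idx 2), next='a' -> output (2, 'a'), add 'ba' as idx 4
Step 5: w='ba' (idx 4), next='b' -> output (4, 'b'), add 'bab' as idx 5


Encoded: [(0, 'a'), (0, 'b'), (1, 'b'), (2, 'a'), (4, 'b')]


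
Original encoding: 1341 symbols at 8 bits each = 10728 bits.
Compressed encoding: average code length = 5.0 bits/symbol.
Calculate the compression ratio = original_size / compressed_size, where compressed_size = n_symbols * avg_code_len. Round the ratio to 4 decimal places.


original_size = n_symbols * orig_bits = 1341 * 8 = 10728 bits
compressed_size = n_symbols * avg_code_len = 1341 * 5.0 = 6705.0 bits
ratio = original_size / compressed_size = 10728 / 6705.0 = 1.6

Compression ratio = 1.6


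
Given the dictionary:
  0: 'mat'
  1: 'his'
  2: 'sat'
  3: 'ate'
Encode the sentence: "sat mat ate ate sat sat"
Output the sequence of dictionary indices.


Look up each word in the dictionary:
  'sat' -> 2
  'mat' -> 0
  'ate' -> 3
  'ate' -> 3
  'sat' -> 2
  'sat' -> 2

Encoded: [2, 0, 3, 3, 2, 2]


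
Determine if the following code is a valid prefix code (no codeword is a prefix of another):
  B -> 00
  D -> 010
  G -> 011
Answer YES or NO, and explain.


Checking each pair (does one codeword prefix another?):
  B='00' vs D='010': no prefix
  B='00' vs G='011': no prefix
  D='010' vs B='00': no prefix
  D='010' vs G='011': no prefix
  G='011' vs B='00': no prefix
  G='011' vs D='010': no prefix
No violation found over all pairs.

YES -- this is a valid prefix code. No codeword is a prefix of any other codeword.


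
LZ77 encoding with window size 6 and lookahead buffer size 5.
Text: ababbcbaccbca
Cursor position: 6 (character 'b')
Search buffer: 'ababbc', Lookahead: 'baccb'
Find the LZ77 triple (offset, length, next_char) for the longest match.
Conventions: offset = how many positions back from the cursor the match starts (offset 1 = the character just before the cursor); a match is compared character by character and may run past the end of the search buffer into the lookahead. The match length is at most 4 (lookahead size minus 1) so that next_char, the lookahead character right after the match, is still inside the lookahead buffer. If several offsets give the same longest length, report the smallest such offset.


Try each offset into the search buffer:
  offset=1 (pos 5, char 'c'): match length 0
  offset=2 (pos 4, char 'b'): match length 1
  offset=3 (pos 3, char 'b'): match length 1
  offset=4 (pos 2, char 'a'): match length 0
  offset=5 (pos 1, char 'b'): match length 2
  offset=6 (pos 0, char 'a'): match length 0
Longest match has length 2 at offset 5.
next_char = character at position 6 + 2 = 8 -> 'c'

Best match: offset=5, length=2 (matching 'ba' starting at position 1)
LZ77 triple: (5, 2, 'c')


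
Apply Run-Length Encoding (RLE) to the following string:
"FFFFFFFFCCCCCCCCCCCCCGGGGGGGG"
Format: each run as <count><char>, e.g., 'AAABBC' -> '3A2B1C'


Scanning runs left to right:
  i=0: run of 'F' x 8 -> '8F'
  i=8: run of 'C' x 13 -> '13C'
  i=21: run of 'G' x 8 -> '8G'

RLE = 8F13C8G


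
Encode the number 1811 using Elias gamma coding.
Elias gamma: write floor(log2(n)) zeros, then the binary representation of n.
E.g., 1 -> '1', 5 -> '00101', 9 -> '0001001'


num_bits = floor(log2(1811)) + 1 = 11
leading_zeros = num_bits - 1 = 10
binary(1811) = 11100010011

Elias gamma(1811) = '0000000000' + '11100010011' = 000000000011100010011 (21 bits)


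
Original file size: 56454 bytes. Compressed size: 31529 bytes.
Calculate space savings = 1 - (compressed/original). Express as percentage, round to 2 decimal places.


ratio = compressed/original = 31529/56454 = 0.55849
savings = 1 - ratio = 1 - 0.55849 = 0.44151
as a percentage: 0.44151 * 100 = 44.15%

Space savings = 1 - 31529/56454 = 44.15%


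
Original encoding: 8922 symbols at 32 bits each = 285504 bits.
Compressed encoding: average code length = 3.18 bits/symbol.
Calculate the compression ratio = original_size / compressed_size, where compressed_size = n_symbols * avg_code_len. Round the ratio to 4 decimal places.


original_size = n_symbols * orig_bits = 8922 * 32 = 285504 bits
compressed_size = n_symbols * avg_code_len = 8922 * 3.18 = 28371.96 bits
ratio = original_size / compressed_size = 285504 / 28371.96 = 10.0629

Compression ratio = 10.0629


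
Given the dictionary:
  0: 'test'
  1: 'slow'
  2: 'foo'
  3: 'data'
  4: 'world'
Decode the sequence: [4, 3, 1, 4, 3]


Look up each index in the dictionary:
  4 -> 'world'
  3 -> 'data'
  1 -> 'slow'
  4 -> 'world'
  3 -> 'data'

Decoded: "world data slow world data"


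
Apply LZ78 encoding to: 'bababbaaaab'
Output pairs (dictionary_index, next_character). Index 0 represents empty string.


LZ78 encoding steps:
Dictionary: {0: ''}
Step 1: w='' (idx 0), next='b' -> output (0, 'b'), add 'b' as idx 1
Step 2: w='' (idx 0), next='a' -> output (0, 'a'), add 'a' as idx 2
Step 3: w='b' (idx 1), next='a' -> output (1, 'a'), add 'ba' as idx 3
Step 4: w='b' (idx 1), next='b' -> output (1, 'b'), add 'bb' as idx 4
Step 5: w='a' (idx 2), next='a' -> output (2, 'a'), add 'aa' as idx 5
Step 6: w='aa' (idx 5), next='b' -> output (5, 'b'), add 'aab' as idx 6


Encoded: [(0, 'b'), (0, 'a'), (1, 'a'), (1, 'b'), (2, 'a'), (5, 'b')]


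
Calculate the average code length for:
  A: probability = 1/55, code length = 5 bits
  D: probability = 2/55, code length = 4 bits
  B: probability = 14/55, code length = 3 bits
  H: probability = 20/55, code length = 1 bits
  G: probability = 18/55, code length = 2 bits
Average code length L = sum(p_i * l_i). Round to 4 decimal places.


Weighted contributions p_i * l_i:
  A: (1/55) * 5 = 5/55
  D: (2/55) * 4 = 8/55
  B: (14/55) * 3 = 42/55
  H: (20/55) * 1 = 20/55
  G: (18/55) * 2 = 36/55
Sum = (5 + 8 + 42 + 20 + 36)/55 = 111/55

L = 111/55 = 2.0182 bits/symbol


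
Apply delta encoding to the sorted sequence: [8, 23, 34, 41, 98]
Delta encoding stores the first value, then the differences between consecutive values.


First value: 8
Deltas:
  23 - 8 = 15
  34 - 23 = 11
  41 - 34 = 7
  98 - 41 = 57


Delta encoded: [8, 15, 11, 7, 57]


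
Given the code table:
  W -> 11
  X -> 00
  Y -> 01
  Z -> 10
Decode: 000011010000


Decoding:
00 -> X
00 -> X
11 -> W
01 -> Y
00 -> X
00 -> X


Result: XXWYXX


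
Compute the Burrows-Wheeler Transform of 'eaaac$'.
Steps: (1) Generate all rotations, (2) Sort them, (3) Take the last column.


Rotations (sorted):
  0: $eaaac -> last char: c
  1: aaac$e -> last char: e
  2: aac$ea -> last char: a
  3: ac$eaa -> last char: a
  4: c$eaaa -> last char: a
  5: eaaac$ -> last char: $


BWT = ceaaa$


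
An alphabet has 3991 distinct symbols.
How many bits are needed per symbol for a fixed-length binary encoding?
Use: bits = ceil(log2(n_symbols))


log2(3991) = 11.9625
Bracket: 2^11 = 2048 < 3991 <= 2^12 = 4096
So ceil(log2(3991)) = 12

bits = ceil(log2(3991)) = ceil(11.9625) = 12 bits


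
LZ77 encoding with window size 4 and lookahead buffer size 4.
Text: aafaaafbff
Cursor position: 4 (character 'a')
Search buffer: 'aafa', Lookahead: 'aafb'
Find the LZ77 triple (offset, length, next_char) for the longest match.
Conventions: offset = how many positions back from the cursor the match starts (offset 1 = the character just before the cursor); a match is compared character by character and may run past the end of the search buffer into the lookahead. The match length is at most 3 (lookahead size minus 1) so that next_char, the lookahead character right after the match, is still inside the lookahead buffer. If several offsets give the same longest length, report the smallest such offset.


Try each offset into the search buffer:
  offset=1 (pos 3, char 'a'): match length 2
  offset=2 (pos 2, char 'f'): match length 0
  offset=3 (pos 1, char 'a'): match length 1
  offset=4 (pos 0, char 'a'): match length 3
Longest match has length 3 at offset 4.
next_char = character at position 4 + 3 = 7 -> 'b'

Best match: offset=4, length=3 (matching 'aaf' starting at position 0)
LZ77 triple: (4, 3, 'b')


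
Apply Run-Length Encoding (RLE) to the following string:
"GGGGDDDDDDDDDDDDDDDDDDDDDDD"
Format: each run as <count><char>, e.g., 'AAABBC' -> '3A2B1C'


Scanning runs left to right:
  i=0: run of 'G' x 4 -> '4G'
  i=4: run of 'D' x 23 -> '23D'

RLE = 4G23D


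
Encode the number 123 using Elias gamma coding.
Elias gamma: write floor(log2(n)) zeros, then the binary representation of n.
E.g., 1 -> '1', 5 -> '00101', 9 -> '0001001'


num_bits = floor(log2(123)) + 1 = 7
leading_zeros = num_bits - 1 = 6
binary(123) = 1111011

Elias gamma(123) = '000000' + '1111011' = 0000001111011 (13 bits)


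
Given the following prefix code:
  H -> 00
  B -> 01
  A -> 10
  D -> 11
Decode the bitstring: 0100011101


Decoding step by step:
Bits 01 -> B
Bits 00 -> H
Bits 01 -> B
Bits 11 -> D
Bits 01 -> B


Decoded message: BHBDB


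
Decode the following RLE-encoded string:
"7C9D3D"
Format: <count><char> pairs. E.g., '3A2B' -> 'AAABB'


Expanding each <count><char> pair:
  7C -> 'CCCCCCC'
  9D -> 'DDDDDDDDD'
  3D -> 'DDD'

Decoded = CCCCCCCDDDDDDDDDDDD


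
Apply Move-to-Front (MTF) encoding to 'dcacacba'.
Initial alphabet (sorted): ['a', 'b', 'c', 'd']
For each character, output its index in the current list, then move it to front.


MTF encoding:
'd': index 3 in ['a', 'b', 'c', 'd'] -> ['d', 'a', 'b', 'c']
'c': index 3 in ['d', 'a', 'b', 'c'] -> ['c', 'd', 'a', 'b']
'a': index 2 in ['c', 'd', 'a', 'b'] -> ['a', 'c', 'd', 'b']
'c': index 1 in ['a', 'c', 'd', 'b'] -> ['c', 'a', 'd', 'b']
'a': index 1 in ['c', 'a', 'd', 'b'] -> ['a', 'c', 'd', 'b']
'c': index 1 in ['a', 'c', 'd', 'b'] -> ['c', 'a', 'd', 'b']
'b': index 3 in ['c', 'a', 'd', 'b'] -> ['b', 'c', 'a', 'd']
'a': index 2 in ['b', 'c', 'a', 'd'] -> ['a', 'b', 'c', 'd']


Output: [3, 3, 2, 1, 1, 1, 3, 2]


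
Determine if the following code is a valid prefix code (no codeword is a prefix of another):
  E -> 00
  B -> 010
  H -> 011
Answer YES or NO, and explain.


Checking each pair (does one codeword prefix another?):
  E='00' vs B='010': no prefix
  E='00' vs H='011': no prefix
  B='010' vs E='00': no prefix
  B='010' vs H='011': no prefix
  H='011' vs E='00': no prefix
  H='011' vs B='010': no prefix
No violation found over all pairs.

YES -- this is a valid prefix code. No codeword is a prefix of any other codeword.


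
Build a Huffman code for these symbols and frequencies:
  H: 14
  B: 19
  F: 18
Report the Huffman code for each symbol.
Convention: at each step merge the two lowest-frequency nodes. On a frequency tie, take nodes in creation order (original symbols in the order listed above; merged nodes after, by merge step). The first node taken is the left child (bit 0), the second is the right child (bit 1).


Huffman tree construction:
Step 1: Merge H(14) + F(18) = 32
Step 2: Merge B(19) + (H+F)(32) = 51
Read each symbol's code off the tree from the root (left child = 0, right child = 1).

Codes:
  H: 10 (length 2)
  B: 0 (length 1)
  F: 11 (length 2)
Average code length: 83/51 = 1.6275 bits/symbol


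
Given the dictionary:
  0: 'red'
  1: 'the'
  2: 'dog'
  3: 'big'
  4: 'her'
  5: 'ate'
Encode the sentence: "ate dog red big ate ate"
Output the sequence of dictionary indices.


Look up each word in the dictionary:
  'ate' -> 5
  'dog' -> 2
  'red' -> 0
  'big' -> 3
  'ate' -> 5
  'ate' -> 5

Encoded: [5, 2, 0, 3, 5, 5]


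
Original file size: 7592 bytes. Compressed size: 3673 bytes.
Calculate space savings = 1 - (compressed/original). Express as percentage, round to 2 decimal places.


ratio = compressed/original = 3673/7592 = 0.483799
savings = 1 - ratio = 1 - 0.483799 = 0.516201
as a percentage: 0.516201 * 100 = 51.62%

Space savings = 1 - 3673/7592 = 51.62%


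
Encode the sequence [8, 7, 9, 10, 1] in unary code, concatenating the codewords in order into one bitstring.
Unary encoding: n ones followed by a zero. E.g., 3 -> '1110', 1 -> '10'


Encode each number as n ones followed by a terminating 0:
  8 -> 111111110 (9 bits)
  7 -> 11111110 (8 bits)
  9 -> 1111111110 (10 bits)
  10 -> 11111111110 (11 bits)
  1 -> 10 (2 bits)
Total length = 9 + 8 + 10 + 11 + 2 = 40 bits.

Unary([8, 7, 9, 10, 1]) = 1111111101111111011111111101111111111010 (40 bits)


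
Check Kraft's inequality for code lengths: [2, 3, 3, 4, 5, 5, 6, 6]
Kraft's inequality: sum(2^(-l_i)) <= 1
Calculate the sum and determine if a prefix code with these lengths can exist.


Sum = 2^(-2) + 2^(-3) + 2^(-3) + 2^(-4) + 2^(-5) + 2^(-5) + 2^(-6) + 2^(-6)
    = 0.25 + 0.125 + 0.125 + 0.0625 + 0.03125 + 0.03125 + 0.015625 + 0.015625
    = 42/64 = 0.65625
Since 0.65625 <= 1, Kraft's inequality IS satisfied.
A prefix code with these lengths CAN exist.

Kraft sum = 0.65625. Satisfied.


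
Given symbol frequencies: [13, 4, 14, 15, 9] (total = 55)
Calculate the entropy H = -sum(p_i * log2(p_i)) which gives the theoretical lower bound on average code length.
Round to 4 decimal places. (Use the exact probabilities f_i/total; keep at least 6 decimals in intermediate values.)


Per-symbol terms -p_i * log2(p_i) with p_i = f_i/55:
  p = 13/55 = 0.236364: log2(p) = -2.080920, -p*log2(p) = 0.491854
  p = 4/55 = 0.072727: log2(p) = -3.781360, -p*log2(p) = 0.275008
  p = 14/55 = 0.254545: log2(p) = -1.974005, -p*log2(p) = 0.502474
  p = 15/55 = 0.272727: log2(p) = -1.874469, -p*log2(p) = 0.511219
  p = 9/55 = 0.163636: log2(p) = -2.611435, -p*log2(p) = 0.427326
H = 0.491854 + 0.275008 + 0.502474 + 0.511219 + 0.427326 = 2.207881

H = 2.2079 bits/symbol


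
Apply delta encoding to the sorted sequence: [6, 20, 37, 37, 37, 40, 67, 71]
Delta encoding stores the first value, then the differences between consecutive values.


First value: 6
Deltas:
  20 - 6 = 14
  37 - 20 = 17
  37 - 37 = 0
  37 - 37 = 0
  40 - 37 = 3
  67 - 40 = 27
  71 - 67 = 4


Delta encoded: [6, 14, 17, 0, 0, 3, 27, 4]


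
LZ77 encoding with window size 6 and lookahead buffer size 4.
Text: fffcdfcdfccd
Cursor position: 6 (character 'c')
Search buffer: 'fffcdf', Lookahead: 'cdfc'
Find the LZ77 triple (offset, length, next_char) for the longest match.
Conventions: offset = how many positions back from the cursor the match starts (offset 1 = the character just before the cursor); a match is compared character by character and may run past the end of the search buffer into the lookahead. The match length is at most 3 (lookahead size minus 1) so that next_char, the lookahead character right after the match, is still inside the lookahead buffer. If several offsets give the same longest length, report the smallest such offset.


Try each offset into the search buffer:
  offset=1 (pos 5, char 'f'): match length 0
  offset=2 (pos 4, char 'd'): match length 0
  offset=3 (pos 3, char 'c'): match length 3
  offset=4 (pos 2, char 'f'): match length 0
  offset=5 (pos 1, char 'f'): match length 0
  offset=6 (pos 0, char 'f'): match length 0
Longest match has length 3 at offset 3.
next_char = character at position 6 + 3 = 9 -> 'c'

Best match: offset=3, length=3 (matching 'cdf' starting at position 3)
LZ77 triple: (3, 3, 'c')


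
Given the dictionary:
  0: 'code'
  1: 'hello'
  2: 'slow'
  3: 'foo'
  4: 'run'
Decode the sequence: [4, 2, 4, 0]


Look up each index in the dictionary:
  4 -> 'run'
  2 -> 'slow'
  4 -> 'run'
  0 -> 'code'

Decoded: "run slow run code"


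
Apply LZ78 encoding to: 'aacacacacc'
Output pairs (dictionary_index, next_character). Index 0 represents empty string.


LZ78 encoding steps:
Dictionary: {0: ''}
Step 1: w='' (idx 0), next='a' -> output (0, 'a'), add 'a' as idx 1
Step 2: w='a' (idx 1), next='c' -> output (1, 'c'), add 'ac' as idx 2
Step 3: w='ac' (idx 2), next='a' -> output (2, 'a'), add 'aca' as idx 3
Step 4: w='' (idx 0), next='c' -> output (0, 'c'), add 'c' as idx 4
Step 5: w='ac' (idx 2), next='c' -> output (2, 'c'), add 'acc' as idx 5


Encoded: [(0, 'a'), (1, 'c'), (2, 'a'), (0, 'c'), (2, 'c')]


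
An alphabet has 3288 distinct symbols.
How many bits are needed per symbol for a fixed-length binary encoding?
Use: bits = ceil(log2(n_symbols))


log2(3288) = 11.683
Bracket: 2^11 = 2048 < 3288 <= 2^12 = 4096
So ceil(log2(3288)) = 12

bits = ceil(log2(3288)) = ceil(11.683) = 12 bits


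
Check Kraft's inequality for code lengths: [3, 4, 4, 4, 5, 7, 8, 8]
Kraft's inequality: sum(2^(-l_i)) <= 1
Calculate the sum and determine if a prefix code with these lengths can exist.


Sum = 2^(-3) + 2^(-4) + 2^(-4) + 2^(-4) + 2^(-5) + 2^(-7) + 2^(-8) + 2^(-8)
    = 0.125 + 0.0625 + 0.0625 + 0.0625 + 0.03125 + 0.0078125 + 0.00390625 + 0.00390625
    = 92/256 = 0.359375
Since 0.359375 <= 1, Kraft's inequality IS satisfied.
A prefix code with these lengths CAN exist.

Kraft sum = 0.359375. Satisfied.


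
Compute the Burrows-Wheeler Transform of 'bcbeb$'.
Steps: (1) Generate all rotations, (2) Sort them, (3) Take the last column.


Rotations (sorted):
  0: $bcbeb -> last char: b
  1: b$bcbe -> last char: e
  2: bcbeb$ -> last char: $
  3: beb$bc -> last char: c
  4: cbeb$b -> last char: b
  5: eb$bcb -> last char: b


BWT = be$cbb


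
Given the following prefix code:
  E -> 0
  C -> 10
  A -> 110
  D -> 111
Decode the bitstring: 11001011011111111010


Decoding step by step:
Bits 110 -> A
Bits 0 -> E
Bits 10 -> C
Bits 110 -> A
Bits 111 -> D
Bits 111 -> D
Bits 110 -> A
Bits 10 -> C


Decoded message: AECADDAC


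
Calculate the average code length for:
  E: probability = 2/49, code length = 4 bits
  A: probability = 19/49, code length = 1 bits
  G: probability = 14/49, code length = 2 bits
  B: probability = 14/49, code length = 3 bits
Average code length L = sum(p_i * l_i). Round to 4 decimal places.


Weighted contributions p_i * l_i:
  E: (2/49) * 4 = 8/49
  A: (19/49) * 1 = 19/49
  G: (14/49) * 2 = 28/49
  B: (14/49) * 3 = 42/49
Sum = (8 + 19 + 28 + 42)/49 = 97/49

L = 97/49 = 1.9796 bits/symbol


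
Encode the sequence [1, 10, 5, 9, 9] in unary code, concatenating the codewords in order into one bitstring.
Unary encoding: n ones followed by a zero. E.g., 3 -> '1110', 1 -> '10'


Encode each number as n ones followed by a terminating 0:
  1 -> 10 (2 bits)
  10 -> 11111111110 (11 bits)
  5 -> 111110 (6 bits)
  9 -> 1111111110 (10 bits)
  9 -> 1111111110 (10 bits)
Total length = 2 + 11 + 6 + 10 + 10 = 39 bits.

Unary([1, 10, 5, 9, 9]) = 101111111111011111011111111101111111110 (39 bits)


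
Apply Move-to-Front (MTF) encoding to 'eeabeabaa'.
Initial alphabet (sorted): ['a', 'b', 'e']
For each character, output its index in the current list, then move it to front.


MTF encoding:
'e': index 2 in ['a', 'b', 'e'] -> ['e', 'a', 'b']
'e': index 0 in ['e', 'a', 'b'] -> ['e', 'a', 'b']
'a': index 1 in ['e', 'a', 'b'] -> ['a', 'e', 'b']
'b': index 2 in ['a', 'e', 'b'] -> ['b', 'a', 'e']
'e': index 2 in ['b', 'a', 'e'] -> ['e', 'b', 'a']
'a': index 2 in ['e', 'b', 'a'] -> ['a', 'e', 'b']
'b': index 2 in ['a', 'e', 'b'] -> ['b', 'a', 'e']
'a': index 1 in ['b', 'a', 'e'] -> ['a', 'b', 'e']
'a': index 0 in ['a', 'b', 'e'] -> ['a', 'b', 'e']


Output: [2, 0, 1, 2, 2, 2, 2, 1, 0]


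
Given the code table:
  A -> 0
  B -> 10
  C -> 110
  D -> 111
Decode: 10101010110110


Decoding:
10 -> B
10 -> B
10 -> B
10 -> B
110 -> C
110 -> C


Result: BBBBCC


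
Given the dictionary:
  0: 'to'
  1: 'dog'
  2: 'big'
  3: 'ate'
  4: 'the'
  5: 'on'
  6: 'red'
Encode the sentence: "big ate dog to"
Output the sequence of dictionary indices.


Look up each word in the dictionary:
  'big' -> 2
  'ate' -> 3
  'dog' -> 1
  'to' -> 0

Encoded: [2, 3, 1, 0]


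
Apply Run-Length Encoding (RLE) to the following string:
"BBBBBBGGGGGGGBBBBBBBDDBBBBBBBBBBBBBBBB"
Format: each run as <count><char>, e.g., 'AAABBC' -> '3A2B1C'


Scanning runs left to right:
  i=0: run of 'B' x 6 -> '6B'
  i=6: run of 'G' x 7 -> '7G'
  i=13: run of 'B' x 7 -> '7B'
  i=20: run of 'D' x 2 -> '2D'
  i=22: run of 'B' x 16 -> '16B'

RLE = 6B7G7B2D16B


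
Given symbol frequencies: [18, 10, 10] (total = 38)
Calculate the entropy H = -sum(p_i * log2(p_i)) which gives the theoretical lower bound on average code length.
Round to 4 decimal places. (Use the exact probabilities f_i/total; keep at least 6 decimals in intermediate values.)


Per-symbol terms -p_i * log2(p_i) with p_i = f_i/38:
  p = 18/38 = 0.473684: log2(p) = -1.078003, -p*log2(p) = 0.510633
  p = 10/38 = 0.263158: log2(p) = -1.925999, -p*log2(p) = 0.506842
  p = 10/38 = 0.263158: log2(p) = -1.925999, -p*log2(p) = 0.506842
H = 0.510633 + 0.506842 + 0.506842 = 1.524317

H = 1.5243 bits/symbol


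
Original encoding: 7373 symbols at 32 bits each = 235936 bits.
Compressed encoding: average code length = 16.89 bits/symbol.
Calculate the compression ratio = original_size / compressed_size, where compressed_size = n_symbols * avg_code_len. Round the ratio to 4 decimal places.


original_size = n_symbols * orig_bits = 7373 * 32 = 235936 bits
compressed_size = n_symbols * avg_code_len = 7373 * 16.89 = 124529.97 bits
ratio = original_size / compressed_size = 235936 / 124529.97 = 1.8946

Compression ratio = 1.8946


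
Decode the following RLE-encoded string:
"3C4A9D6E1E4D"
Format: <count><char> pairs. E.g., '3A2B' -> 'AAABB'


Expanding each <count><char> pair:
  3C -> 'CCC'
  4A -> 'AAAA'
  9D -> 'DDDDDDDDD'
  6E -> 'EEEEEE'
  1E -> 'E'
  4D -> 'DDDD'

Decoded = CCCAAAADDDDDDDDDEEEEEEEDDDD


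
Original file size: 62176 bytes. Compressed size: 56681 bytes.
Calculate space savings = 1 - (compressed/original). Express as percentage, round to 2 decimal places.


ratio = compressed/original = 56681/62176 = 0.911622
savings = 1 - ratio = 1 - 0.911622 = 0.088378
as a percentage: 0.088378 * 100 = 8.84%

Space savings = 1 - 56681/62176 = 8.84%


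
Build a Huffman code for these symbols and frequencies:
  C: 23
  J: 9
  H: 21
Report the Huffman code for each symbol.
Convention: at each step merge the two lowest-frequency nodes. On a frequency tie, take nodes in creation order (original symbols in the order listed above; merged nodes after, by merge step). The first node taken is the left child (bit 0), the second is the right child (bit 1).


Huffman tree construction:
Step 1: Merge J(9) + H(21) = 30
Step 2: Merge C(23) + (J+H)(30) = 53
Read each symbol's code off the tree from the root (left child = 0, right child = 1).

Codes:
  C: 0 (length 1)
  J: 10 (length 2)
  H: 11 (length 2)
Average code length: 83/53 = 1.5660 bits/symbol


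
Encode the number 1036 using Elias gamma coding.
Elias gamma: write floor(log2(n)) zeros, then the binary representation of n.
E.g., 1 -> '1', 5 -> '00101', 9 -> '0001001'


num_bits = floor(log2(1036)) + 1 = 11
leading_zeros = num_bits - 1 = 10
binary(1036) = 10000001100

Elias gamma(1036) = '0000000000' + '10000001100' = 000000000010000001100 (21 bits)


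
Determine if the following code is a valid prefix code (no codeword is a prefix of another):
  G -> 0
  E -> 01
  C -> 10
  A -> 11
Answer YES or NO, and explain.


Checking each pair (does one codeword prefix another?):
  G='0' vs E='01': prefix -- VIOLATION

NO -- this is NOT a valid prefix code. G (0) is a prefix of E (01).


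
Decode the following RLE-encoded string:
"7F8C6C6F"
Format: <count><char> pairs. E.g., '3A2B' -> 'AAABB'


Expanding each <count><char> pair:
  7F -> 'FFFFFFF'
  8C -> 'CCCCCCCC'
  6C -> 'CCCCCC'
  6F -> 'FFFFFF'

Decoded = FFFFFFFCCCCCCCCCCCCCCFFFFFF


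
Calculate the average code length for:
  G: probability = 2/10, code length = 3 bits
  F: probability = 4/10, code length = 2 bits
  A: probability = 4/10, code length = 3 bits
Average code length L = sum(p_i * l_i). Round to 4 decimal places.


Weighted contributions p_i * l_i:
  G: (2/10) * 3 = 6/10
  F: (4/10) * 2 = 8/10
  A: (4/10) * 3 = 12/10
Sum = (6 + 8 + 12)/10 = 26/10

L = 26/10 = 2.6000 bits/symbol


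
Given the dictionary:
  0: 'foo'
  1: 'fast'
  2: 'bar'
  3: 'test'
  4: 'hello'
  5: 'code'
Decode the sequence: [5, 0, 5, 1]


Look up each index in the dictionary:
  5 -> 'code'
  0 -> 'foo'
  5 -> 'code'
  1 -> 'fast'

Decoded: "code foo code fast"


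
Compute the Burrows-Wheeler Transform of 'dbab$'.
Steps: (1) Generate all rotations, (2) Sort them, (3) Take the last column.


Rotations (sorted):
  0: $dbab -> last char: b
  1: ab$db -> last char: b
  2: b$dba -> last char: a
  3: bab$d -> last char: d
  4: dbab$ -> last char: $


BWT = bbad$


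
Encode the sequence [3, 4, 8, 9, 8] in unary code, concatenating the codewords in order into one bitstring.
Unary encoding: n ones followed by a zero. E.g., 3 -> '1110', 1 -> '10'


Encode each number as n ones followed by a terminating 0:
  3 -> 1110 (4 bits)
  4 -> 11110 (5 bits)
  8 -> 111111110 (9 bits)
  9 -> 1111111110 (10 bits)
  8 -> 111111110 (9 bits)
Total length = 4 + 5 + 9 + 10 + 9 = 37 bits.

Unary([3, 4, 8, 9, 8]) = 1110111101111111101111111110111111110 (37 bits)


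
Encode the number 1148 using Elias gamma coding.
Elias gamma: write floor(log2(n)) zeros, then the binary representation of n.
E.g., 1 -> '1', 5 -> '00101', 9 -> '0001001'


num_bits = floor(log2(1148)) + 1 = 11
leading_zeros = num_bits - 1 = 10
binary(1148) = 10001111100

Elias gamma(1148) = '0000000000' + '10001111100' = 000000000010001111100 (21 bits)


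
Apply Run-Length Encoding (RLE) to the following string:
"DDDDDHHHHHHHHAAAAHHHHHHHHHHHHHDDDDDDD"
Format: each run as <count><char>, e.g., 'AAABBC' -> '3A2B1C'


Scanning runs left to right:
  i=0: run of 'D' x 5 -> '5D'
  i=5: run of 'H' x 8 -> '8H'
  i=13: run of 'A' x 4 -> '4A'
  i=17: run of 'H' x 13 -> '13H'
  i=30: run of 'D' x 7 -> '7D'

RLE = 5D8H4A13H7D


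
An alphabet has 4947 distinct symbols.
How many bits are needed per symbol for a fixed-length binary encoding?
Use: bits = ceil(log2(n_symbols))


log2(4947) = 12.2723
Bracket: 2^12 = 4096 < 4947 <= 2^13 = 8192
So ceil(log2(4947)) = 13

bits = ceil(log2(4947)) = ceil(12.2723) = 13 bits


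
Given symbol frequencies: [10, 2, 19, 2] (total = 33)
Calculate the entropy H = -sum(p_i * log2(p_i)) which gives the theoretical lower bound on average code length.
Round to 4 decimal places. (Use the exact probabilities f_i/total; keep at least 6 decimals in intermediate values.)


Per-symbol terms -p_i * log2(p_i) with p_i = f_i/33:
  p = 10/33 = 0.303030: log2(p) = -1.722466, -p*log2(p) = 0.521959
  p = 2/33 = 0.060606: log2(p) = -4.044394, -p*log2(p) = 0.245115
  p = 19/33 = 0.575758: log2(p) = -0.796467, -p*log2(p) = 0.458572
  p = 2/33 = 0.060606: log2(p) = -4.044394, -p*log2(p) = 0.245115
H = 0.521959 + 0.245115 + 0.458572 + 0.245115 = 1.470761

H = 1.4708 bits/symbol


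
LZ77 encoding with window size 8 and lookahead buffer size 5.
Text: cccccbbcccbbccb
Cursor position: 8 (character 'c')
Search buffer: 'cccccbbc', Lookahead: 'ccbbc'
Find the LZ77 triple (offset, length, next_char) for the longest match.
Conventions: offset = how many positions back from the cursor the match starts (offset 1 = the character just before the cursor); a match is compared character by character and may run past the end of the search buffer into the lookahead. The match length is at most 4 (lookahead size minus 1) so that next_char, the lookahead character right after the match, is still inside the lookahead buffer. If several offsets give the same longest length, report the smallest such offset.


Try each offset into the search buffer:
  offset=1 (pos 7, char 'c'): match length 2
  offset=2 (pos 6, char 'b'): match length 0
  offset=3 (pos 5, char 'b'): match length 0
  offset=4 (pos 4, char 'c'): match length 1
  offset=5 (pos 3, char 'c'): match length 4
  offset=6 (pos 2, char 'c'): match length 2
  offset=7 (pos 1, char 'c'): match length 2
  offset=8 (pos 0, char 'c'): match length 2
Longest match has length 4 at offset 5.
next_char = character at position 8 + 4 = 12 -> 'c'

Best match: offset=5, length=4 (matching 'ccbb' starting at position 3)
LZ77 triple: (5, 4, 'c')


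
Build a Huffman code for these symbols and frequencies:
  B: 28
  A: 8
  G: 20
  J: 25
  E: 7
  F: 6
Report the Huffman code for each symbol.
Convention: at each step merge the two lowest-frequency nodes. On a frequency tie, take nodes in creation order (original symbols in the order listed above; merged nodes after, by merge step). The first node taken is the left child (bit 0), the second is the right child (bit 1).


Huffman tree construction:
Step 1: Merge F(6) + E(7) = 13
Step 2: Merge A(8) + (F+E)(13) = 21
Step 3: Merge G(20) + (A+(F+E))(21) = 41
Step 4: Merge J(25) + B(28) = 53
Step 5: Merge (G+(A+(F+E)))(41) + (J+B)(53) = 94
Read each symbol's code off the tree from the root (left child = 0, right child = 1).

Codes:
  B: 11 (length 2)
  A: 010 (length 3)
  G: 00 (length 2)
  J: 10 (length 2)
  E: 0111 (length 4)
  F: 0110 (length 4)
Average code length: 222/94 = 2.3617 bits/symbol


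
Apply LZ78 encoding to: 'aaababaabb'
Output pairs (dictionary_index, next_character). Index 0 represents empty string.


LZ78 encoding steps:
Dictionary: {0: ''}
Step 1: w='' (idx 0), next='a' -> output (0, 'a'), add 'a' as idx 1
Step 2: w='a' (idx 1), next='a' -> output (1, 'a'), add 'aa' as idx 2
Step 3: w='' (idx 0), next='b' -> output (0, 'b'), add 'b' as idx 3
Step 4: w='a' (idx 1), next='b' -> output (1, 'b'), add 'ab' as idx 4
Step 5: w='aa' (idx 2), next='b' -> output (2, 'b'), add 'aab' as idx 5
Step 6: w='b' (idx 3), end of input -> output (3, '')


Encoded: [(0, 'a'), (1, 'a'), (0, 'b'), (1, 'b'), (2, 'b'), (3, '')]


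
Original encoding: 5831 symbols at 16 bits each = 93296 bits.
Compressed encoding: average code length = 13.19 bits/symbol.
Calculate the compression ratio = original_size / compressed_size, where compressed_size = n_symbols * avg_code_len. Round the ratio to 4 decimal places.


original_size = n_symbols * orig_bits = 5831 * 16 = 93296 bits
compressed_size = n_symbols * avg_code_len = 5831 * 13.19 = 76910.89 bits
ratio = original_size / compressed_size = 93296 / 76910.89 = 1.213

Compression ratio = 1.213


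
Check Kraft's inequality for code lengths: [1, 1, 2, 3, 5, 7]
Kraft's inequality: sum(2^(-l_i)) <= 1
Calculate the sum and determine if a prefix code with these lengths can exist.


Sum = 2^(-1) + 2^(-1) + 2^(-2) + 2^(-3) + 2^(-5) + 2^(-7)
    = 0.5 + 0.5 + 0.25 + 0.125 + 0.03125 + 0.0078125
    = 181/128 = 1.4140625
Since 1.4140625 > 1, Kraft's inequality is NOT satisfied.
A prefix code with these lengths CANNOT exist.

Kraft sum = 1.4140625. Not satisfied.


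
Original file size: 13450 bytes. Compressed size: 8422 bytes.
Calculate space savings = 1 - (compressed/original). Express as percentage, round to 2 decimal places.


ratio = compressed/original = 8422/13450 = 0.626171
savings = 1 - ratio = 1 - 0.626171 = 0.373829
as a percentage: 0.373829 * 100 = 37.38%

Space savings = 1 - 8422/13450 = 37.38%


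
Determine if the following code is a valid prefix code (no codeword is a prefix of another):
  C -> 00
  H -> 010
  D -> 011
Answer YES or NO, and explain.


Checking each pair (does one codeword prefix another?):
  C='00' vs H='010': no prefix
  C='00' vs D='011': no prefix
  H='010' vs C='00': no prefix
  H='010' vs D='011': no prefix
  D='011' vs C='00': no prefix
  D='011' vs H='010': no prefix
No violation found over all pairs.

YES -- this is a valid prefix code. No codeword is a prefix of any other codeword.


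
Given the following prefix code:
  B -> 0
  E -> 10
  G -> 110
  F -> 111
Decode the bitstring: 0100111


Decoding step by step:
Bits 0 -> B
Bits 10 -> E
Bits 0 -> B
Bits 111 -> F


Decoded message: BEBF


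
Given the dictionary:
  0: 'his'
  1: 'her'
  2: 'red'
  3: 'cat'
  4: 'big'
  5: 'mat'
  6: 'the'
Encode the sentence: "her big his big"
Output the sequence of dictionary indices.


Look up each word in the dictionary:
  'her' -> 1
  'big' -> 4
  'his' -> 0
  'big' -> 4

Encoded: [1, 4, 0, 4]


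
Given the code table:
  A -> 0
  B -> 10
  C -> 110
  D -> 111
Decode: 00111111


Decoding:
0 -> A
0 -> A
111 -> D
111 -> D


Result: AADD


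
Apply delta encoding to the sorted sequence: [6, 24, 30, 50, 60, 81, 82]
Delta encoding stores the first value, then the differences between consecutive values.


First value: 6
Deltas:
  24 - 6 = 18
  30 - 24 = 6
  50 - 30 = 20
  60 - 50 = 10
  81 - 60 = 21
  82 - 81 = 1


Delta encoded: [6, 18, 6, 20, 10, 21, 1]


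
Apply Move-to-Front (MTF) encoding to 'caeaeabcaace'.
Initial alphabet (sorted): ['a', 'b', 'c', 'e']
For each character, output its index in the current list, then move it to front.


MTF encoding:
'c': index 2 in ['a', 'b', 'c', 'e'] -> ['c', 'a', 'b', 'e']
'a': index 1 in ['c', 'a', 'b', 'e'] -> ['a', 'c', 'b', 'e']
'e': index 3 in ['a', 'c', 'b', 'e'] -> ['e', 'a', 'c', 'b']
'a': index 1 in ['e', 'a', 'c', 'b'] -> ['a', 'e', 'c', 'b']
'e': index 1 in ['a', 'e', 'c', 'b'] -> ['e', 'a', 'c', 'b']
'a': index 1 in ['e', 'a', 'c', 'b'] -> ['a', 'e', 'c', 'b']
'b': index 3 in ['a', 'e', 'c', 'b'] -> ['b', 'a', 'e', 'c']
'c': index 3 in ['b', 'a', 'e', 'c'] -> ['c', 'b', 'a', 'e']
'a': index 2 in ['c', 'b', 'a', 'e'] -> ['a', 'c', 'b', 'e']
'a': index 0 in ['a', 'c', 'b', 'e'] -> ['a', 'c', 'b', 'e']
'c': index 1 in ['a', 'c', 'b', 'e'] -> ['c', 'a', 'b', 'e']
'e': index 3 in ['c', 'a', 'b', 'e'] -> ['e', 'c', 'a', 'b']


Output: [2, 1, 3, 1, 1, 1, 3, 3, 2, 0, 1, 3]


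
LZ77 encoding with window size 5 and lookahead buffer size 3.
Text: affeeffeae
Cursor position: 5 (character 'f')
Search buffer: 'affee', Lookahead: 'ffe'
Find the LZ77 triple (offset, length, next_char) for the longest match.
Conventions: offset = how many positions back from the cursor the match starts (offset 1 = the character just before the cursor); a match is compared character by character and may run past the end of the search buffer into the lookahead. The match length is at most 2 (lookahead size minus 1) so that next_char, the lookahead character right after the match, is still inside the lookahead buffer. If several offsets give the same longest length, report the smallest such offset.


Try each offset into the search buffer:
  offset=1 (pos 4, char 'e'): match length 0
  offset=2 (pos 3, char 'e'): match length 0
  offset=3 (pos 2, char 'f'): match length 1
  offset=4 (pos 1, char 'f'): match length 2
  offset=5 (pos 0, char 'a'): match length 0
Longest match has length 2 at offset 4.
next_char = character at position 5 + 2 = 7 -> 'e'

Best match: offset=4, length=2 (matching 'ff' starting at position 1)
LZ77 triple: (4, 2, 'e')


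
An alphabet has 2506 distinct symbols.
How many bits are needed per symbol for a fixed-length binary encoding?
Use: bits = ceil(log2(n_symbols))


log2(2506) = 11.2912
Bracket: 2^11 = 2048 < 2506 <= 2^12 = 4096
So ceil(log2(2506)) = 12

bits = ceil(log2(2506)) = ceil(11.2912) = 12 bits


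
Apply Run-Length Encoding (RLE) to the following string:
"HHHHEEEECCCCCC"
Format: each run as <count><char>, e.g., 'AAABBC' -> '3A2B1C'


Scanning runs left to right:
  i=0: run of 'H' x 4 -> '4H'
  i=4: run of 'E' x 4 -> '4E'
  i=8: run of 'C' x 6 -> '6C'

RLE = 4H4E6C


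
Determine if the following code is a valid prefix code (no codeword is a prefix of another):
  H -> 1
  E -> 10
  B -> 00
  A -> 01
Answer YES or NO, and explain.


Checking each pair (does one codeword prefix another?):
  H='1' vs E='10': prefix -- VIOLATION

NO -- this is NOT a valid prefix code. H (1) is a prefix of E (10).


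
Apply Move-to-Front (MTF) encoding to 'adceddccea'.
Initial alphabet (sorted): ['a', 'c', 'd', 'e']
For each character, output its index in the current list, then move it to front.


MTF encoding:
'a': index 0 in ['a', 'c', 'd', 'e'] -> ['a', 'c', 'd', 'e']
'd': index 2 in ['a', 'c', 'd', 'e'] -> ['d', 'a', 'c', 'e']
'c': index 2 in ['d', 'a', 'c', 'e'] -> ['c', 'd', 'a', 'e']
'e': index 3 in ['c', 'd', 'a', 'e'] -> ['e', 'c', 'd', 'a']
'd': index 2 in ['e', 'c', 'd', 'a'] -> ['d', 'e', 'c', 'a']
'd': index 0 in ['d', 'e', 'c', 'a'] -> ['d', 'e', 'c', 'a']
'c': index 2 in ['d', 'e', 'c', 'a'] -> ['c', 'd', 'e', 'a']
'c': index 0 in ['c', 'd', 'e', 'a'] -> ['c', 'd', 'e', 'a']
'e': index 2 in ['c', 'd', 'e', 'a'] -> ['e', 'c', 'd', 'a']
'a': index 3 in ['e', 'c', 'd', 'a'] -> ['a', 'e', 'c', 'd']


Output: [0, 2, 2, 3, 2, 0, 2, 0, 2, 3]


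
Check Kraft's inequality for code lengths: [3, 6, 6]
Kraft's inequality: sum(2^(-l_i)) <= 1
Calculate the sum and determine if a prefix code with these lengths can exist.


Sum = 2^(-3) + 2^(-6) + 2^(-6)
    = 0.125 + 0.015625 + 0.015625
    = 10/64 = 0.15625
Since 0.15625 <= 1, Kraft's inequality IS satisfied.
A prefix code with these lengths CAN exist.

Kraft sum = 0.15625. Satisfied.


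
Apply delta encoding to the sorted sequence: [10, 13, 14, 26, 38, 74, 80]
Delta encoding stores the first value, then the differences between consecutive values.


First value: 10
Deltas:
  13 - 10 = 3
  14 - 13 = 1
  26 - 14 = 12
  38 - 26 = 12
  74 - 38 = 36
  80 - 74 = 6


Delta encoded: [10, 3, 1, 12, 12, 36, 6]


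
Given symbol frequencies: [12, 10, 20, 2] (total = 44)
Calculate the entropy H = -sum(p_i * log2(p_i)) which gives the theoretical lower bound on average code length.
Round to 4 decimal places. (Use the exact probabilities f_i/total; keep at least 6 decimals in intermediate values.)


Per-symbol terms -p_i * log2(p_i) with p_i = f_i/44:
  p = 12/44 = 0.272727: log2(p) = -1.874469, -p*log2(p) = 0.511219
  p = 10/44 = 0.227273: log2(p) = -2.137504, -p*log2(p) = 0.485796
  p = 20/44 = 0.454545: log2(p) = -1.137504, -p*log2(p) = 0.517047
  p = 2/44 = 0.045455: log2(p) = -4.459432, -p*log2(p) = 0.202701
H = 0.511219 + 0.485796 + 0.517047 + 0.202701 = 1.716763

H = 1.7168 bits/symbol
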